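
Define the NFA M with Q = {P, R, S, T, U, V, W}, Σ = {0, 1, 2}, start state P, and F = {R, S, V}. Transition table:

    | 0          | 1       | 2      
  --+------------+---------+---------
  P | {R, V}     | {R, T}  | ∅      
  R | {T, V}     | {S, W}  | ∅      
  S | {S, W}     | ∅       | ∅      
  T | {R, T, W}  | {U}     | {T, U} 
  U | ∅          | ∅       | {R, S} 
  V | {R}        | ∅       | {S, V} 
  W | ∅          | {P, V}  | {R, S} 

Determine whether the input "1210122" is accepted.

No

Start in {P}.
Read '1': {P} → {R, T}.
Read '2': {R, T} → {T, U}.
Read '1': {T, U} → {U}.
Read '0': {U} → ∅.
The set is empty and remains empty for the remaining 3 symbols.
The final set ∅ contains no accepting state.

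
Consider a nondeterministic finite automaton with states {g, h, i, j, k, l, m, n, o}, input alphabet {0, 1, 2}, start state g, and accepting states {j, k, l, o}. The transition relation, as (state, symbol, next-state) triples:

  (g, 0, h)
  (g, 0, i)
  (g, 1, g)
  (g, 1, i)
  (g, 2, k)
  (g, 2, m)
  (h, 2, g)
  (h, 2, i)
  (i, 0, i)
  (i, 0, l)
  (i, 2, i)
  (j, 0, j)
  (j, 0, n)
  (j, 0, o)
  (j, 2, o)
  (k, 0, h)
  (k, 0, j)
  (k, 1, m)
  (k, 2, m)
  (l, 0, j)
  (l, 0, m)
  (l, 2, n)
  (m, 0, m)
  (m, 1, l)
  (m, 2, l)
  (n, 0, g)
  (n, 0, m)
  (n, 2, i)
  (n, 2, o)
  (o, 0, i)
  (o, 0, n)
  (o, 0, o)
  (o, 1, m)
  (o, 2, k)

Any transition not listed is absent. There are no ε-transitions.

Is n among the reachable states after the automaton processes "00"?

No

Start in {g}.
Read '0': g→{h, i}; now {h, i}.
Read '0': h→∅, i→{i, l}; now {i, l}.
State n is not in {i, l}.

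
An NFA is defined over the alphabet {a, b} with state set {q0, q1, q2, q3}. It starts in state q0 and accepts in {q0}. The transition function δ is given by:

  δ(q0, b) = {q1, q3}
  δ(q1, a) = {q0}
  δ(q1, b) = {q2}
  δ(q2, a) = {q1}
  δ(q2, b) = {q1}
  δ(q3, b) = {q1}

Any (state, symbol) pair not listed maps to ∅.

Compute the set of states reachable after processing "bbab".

{q1, q2, q3}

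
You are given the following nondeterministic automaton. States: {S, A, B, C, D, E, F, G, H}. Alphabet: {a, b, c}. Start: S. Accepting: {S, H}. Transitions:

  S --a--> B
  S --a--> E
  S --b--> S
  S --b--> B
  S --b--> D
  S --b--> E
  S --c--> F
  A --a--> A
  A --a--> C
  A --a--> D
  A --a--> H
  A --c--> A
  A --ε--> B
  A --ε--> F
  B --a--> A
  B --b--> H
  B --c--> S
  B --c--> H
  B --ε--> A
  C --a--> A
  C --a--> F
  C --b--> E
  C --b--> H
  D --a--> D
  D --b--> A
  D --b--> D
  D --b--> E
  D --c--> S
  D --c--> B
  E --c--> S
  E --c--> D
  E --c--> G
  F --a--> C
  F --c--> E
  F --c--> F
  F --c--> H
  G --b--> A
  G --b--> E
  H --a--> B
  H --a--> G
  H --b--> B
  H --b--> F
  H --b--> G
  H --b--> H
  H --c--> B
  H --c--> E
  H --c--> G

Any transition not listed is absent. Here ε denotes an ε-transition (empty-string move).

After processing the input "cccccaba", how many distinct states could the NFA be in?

7

Start in {S}.
Read 'c': {S} → {F}.
Read 'c': {F} → {E, F, H}.
Read 'c': {E, F, H} → {S, A, B, D, E, F, G, H}.
Read 'c': {S, A, B, D, E, F, G, H} → {S, A, B, D, E, F, G, H}.
Read 'c': {S, A, B, D, E, F, G, H} → {S, A, B, D, E, F, G, H}.
Read 'a': {S, A, B, D, E, F, G, H} → {A, B, C, D, E, F, G, H}.
Read 'b': {A, B, C, D, E, F, G, H} → {A, B, D, E, F, G, H}.
Read 'a': {A, B, D, E, F, G, H} → {A, B, C, D, F, G, H}.
That set has 7 states.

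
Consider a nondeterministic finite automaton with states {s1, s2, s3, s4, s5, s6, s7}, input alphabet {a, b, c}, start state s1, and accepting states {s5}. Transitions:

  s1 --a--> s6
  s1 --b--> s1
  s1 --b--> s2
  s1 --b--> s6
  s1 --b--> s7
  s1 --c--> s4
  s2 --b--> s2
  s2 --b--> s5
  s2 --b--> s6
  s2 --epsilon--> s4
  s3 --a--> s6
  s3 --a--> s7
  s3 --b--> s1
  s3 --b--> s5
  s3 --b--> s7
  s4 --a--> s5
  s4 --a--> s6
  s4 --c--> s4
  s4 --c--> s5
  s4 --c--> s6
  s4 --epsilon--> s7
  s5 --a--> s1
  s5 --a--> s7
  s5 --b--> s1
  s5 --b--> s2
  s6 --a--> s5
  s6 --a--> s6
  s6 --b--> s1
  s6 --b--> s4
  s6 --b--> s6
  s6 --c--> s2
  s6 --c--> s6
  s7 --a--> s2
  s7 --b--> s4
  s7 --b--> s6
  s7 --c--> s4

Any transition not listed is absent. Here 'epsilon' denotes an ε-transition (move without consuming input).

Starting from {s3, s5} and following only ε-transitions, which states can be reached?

Begin with {s3, s5}.
No ε-moves leave this set, so the closure equals the set itself.

{s3, s5}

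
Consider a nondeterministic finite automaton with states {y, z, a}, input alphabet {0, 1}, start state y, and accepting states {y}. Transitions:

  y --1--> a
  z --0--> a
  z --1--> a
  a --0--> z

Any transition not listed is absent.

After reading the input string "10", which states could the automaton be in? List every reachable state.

{z}

Start in {y}.
Read '1': {y} → {a}.
Read '0': {a} → {z}.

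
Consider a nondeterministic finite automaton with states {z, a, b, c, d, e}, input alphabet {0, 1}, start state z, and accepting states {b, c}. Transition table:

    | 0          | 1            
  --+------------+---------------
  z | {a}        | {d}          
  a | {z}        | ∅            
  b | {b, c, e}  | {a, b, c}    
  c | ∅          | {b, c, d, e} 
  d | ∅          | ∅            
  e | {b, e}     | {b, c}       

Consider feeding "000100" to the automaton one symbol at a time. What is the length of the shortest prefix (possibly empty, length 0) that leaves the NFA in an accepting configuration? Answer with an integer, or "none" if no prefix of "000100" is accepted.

Start in {z}.
Read '0': {z} → {a}.
Read '0': {a} → {z}.
Read '0': {z} → {a}.
Read '1': {a} → ∅.
The set is empty and remains empty for the remaining 2 symbols.
No reachable set along the way intersects F.

none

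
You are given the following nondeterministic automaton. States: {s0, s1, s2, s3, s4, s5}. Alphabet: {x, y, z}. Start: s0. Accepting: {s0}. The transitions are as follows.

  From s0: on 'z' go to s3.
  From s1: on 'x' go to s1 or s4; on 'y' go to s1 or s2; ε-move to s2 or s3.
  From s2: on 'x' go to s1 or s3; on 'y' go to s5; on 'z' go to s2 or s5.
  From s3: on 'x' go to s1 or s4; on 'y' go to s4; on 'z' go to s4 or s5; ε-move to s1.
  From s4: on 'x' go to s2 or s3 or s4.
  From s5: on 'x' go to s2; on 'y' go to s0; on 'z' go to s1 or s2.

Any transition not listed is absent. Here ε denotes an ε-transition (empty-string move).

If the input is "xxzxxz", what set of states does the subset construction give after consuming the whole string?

Start in {s0}.
Read 'x': {s0} → ∅.
The set is empty and remains empty for the remaining 5 symbols.

∅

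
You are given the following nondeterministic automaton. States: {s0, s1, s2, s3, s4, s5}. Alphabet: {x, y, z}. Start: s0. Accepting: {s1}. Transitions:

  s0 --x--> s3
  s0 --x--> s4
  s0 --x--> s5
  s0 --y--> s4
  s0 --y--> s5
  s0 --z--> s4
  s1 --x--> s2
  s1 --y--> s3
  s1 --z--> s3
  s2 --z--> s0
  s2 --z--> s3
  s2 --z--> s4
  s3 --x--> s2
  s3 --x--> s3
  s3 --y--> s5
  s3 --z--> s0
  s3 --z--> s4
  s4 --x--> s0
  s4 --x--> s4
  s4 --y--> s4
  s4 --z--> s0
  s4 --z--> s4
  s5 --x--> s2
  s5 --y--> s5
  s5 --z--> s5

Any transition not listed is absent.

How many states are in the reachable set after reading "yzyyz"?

Start in {s0}.
Read 'y': s0→{s4, s5}; now {s4, s5}.
Read 'z': s4→{s0, s4}, s5→{s5}; now {s0, s4, s5}.
Read 'y': s0→{s4, s5}, s4→{s4}, s5→{s5}; now {s4, s5}.
Read 'y': s4→{s4}, s5→{s5}; now {s4, s5}.
Read 'z': s4→{s0, s4}, s5→{s5}; now {s0, s4, s5}.
That set has 3 states.

3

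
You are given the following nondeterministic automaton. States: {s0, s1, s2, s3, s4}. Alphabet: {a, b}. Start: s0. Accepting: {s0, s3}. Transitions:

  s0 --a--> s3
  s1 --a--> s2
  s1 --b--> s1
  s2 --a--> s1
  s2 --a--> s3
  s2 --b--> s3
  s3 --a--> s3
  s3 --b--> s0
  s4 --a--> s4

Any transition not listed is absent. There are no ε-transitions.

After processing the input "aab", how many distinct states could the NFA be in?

1

Start in {s0}.
Read 'a': s0→{s3}; now {s3}.
Read 'a': s3→{s3}; now {s3}.
Read 'b': s3→{s0}; now {s0}.
That set has 1 state.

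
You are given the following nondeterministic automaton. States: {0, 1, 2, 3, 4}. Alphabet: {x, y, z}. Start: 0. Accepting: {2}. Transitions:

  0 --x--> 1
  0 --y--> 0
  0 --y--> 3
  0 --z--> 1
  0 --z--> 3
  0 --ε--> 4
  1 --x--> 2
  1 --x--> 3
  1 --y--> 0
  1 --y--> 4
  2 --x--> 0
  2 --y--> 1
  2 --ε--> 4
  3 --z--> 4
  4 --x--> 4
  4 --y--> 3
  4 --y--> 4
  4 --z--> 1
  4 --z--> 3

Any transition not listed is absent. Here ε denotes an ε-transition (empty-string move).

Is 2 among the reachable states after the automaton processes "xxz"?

Start: ε-closure({0}) = {0, 4}.
Read 'x': 0→{1}, 4→{4}; now {1, 4}.
Read 'x': 1→{2, 3}, 4→{4}; now {2, 3, 4}.
Read 'z': 2→∅, 3→{4}, 4→{1, 3}; now {1, 3, 4}.
State 2 is not in {1, 3, 4}.

No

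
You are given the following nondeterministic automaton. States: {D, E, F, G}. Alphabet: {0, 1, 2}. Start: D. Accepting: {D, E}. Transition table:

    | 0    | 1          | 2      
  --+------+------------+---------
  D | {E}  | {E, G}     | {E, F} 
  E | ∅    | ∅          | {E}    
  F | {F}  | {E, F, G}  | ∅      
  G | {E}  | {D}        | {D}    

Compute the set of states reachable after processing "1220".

{F}

Start in {D}.
Read '1': D→{E, G}; now {E, G}.
Read '2': E→{E}, G→{D}; now {D, E}.
Read '2': D→{E, F}, E→{E}; now {E, F}.
Read '0': E→∅, F→{F}; now {F}.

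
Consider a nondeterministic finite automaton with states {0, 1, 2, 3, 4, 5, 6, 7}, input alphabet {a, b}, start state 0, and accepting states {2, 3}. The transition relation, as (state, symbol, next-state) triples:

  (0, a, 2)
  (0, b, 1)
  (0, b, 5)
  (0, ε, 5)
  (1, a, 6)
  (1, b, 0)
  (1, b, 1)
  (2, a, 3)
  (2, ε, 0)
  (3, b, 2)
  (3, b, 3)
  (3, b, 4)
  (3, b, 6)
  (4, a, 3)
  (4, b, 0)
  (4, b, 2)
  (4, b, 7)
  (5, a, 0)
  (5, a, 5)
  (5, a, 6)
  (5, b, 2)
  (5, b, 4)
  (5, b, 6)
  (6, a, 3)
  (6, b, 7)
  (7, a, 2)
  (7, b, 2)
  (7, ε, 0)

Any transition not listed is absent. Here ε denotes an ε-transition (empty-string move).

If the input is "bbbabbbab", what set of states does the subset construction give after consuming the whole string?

{0, 1, 2, 3, 4, 5, 6, 7}

Start: ε-closure({0}) = {0, 5}.
Read 'b': 0→{1, 5}, 5→{2, 4, 6}; union {1, 2, 4, 5, 6}; ε-closure = {0, 1, 2, 4, 5, 6}.
Read 'b': 0→{1, 5}, 1→{0, 1}, 2→∅, 4→{0, 2, 7}, 5→{2, 4, 6}, 6→{7}; now {0, 1, 2, 4, 5, 6, 7}.
Read 'b': 0→{1, 5}, 1→{0, 1}, 2→∅, 4→{0, 2, 7}, 5→{2, 4, 6}, 6→{7}, 7→{2}; now {0, 1, 2, 4, 5, 6, 7}.
Read 'a': 0→{2}, 1→{6}, 2→{3}, 4→{3}, 5→{0, 5, 6}, 6→{3}, 7→{2}; now {0, 2, 3, 5, 6}.
Read 'b': 0→{1, 5}, 2→∅, 3→{2, 3, 4, 6}, 5→{2, 4, 6}, 6→{7}; union {1, 2, 3, 4, 5, 6, 7}; ε-closure = {0, 1, 2, 3, 4, 5, 6, 7}.
Read 'b': 0→{1, 5}, 1→{0, 1}, 2→∅, 3→{2, 3, 4, 6}, 4→{0, 2, 7}, 5→{2, 4, 6}, 6→{7}, 7→{2}; now {0, 1, 2, 3, 4, 5, 6, 7}.
Read 'b': 0→{1, 5}, 1→{0, 1}, 2→∅, 3→{2, 3, 4, 6}, 4→{0, 2, 7}, 5→{2, 4, 6}, 6→{7}, 7→{2}; now {0, 1, 2, 3, 4, 5, 6, 7}.
Read 'a': 0→{2}, 1→{6}, 2→{3}, 3→∅, 4→{3}, 5→{0, 5, 6}, 6→{3}, 7→{2}; now {0, 2, 3, 5, 6}.
Read 'b': 0→{1, 5}, 2→∅, 3→{2, 3, 4, 6}, 5→{2, 4, 6}, 6→{7}; union {1, 2, 3, 4, 5, 6, 7}; ε-closure = {0, 1, 2, 3, 4, 5, 6, 7}.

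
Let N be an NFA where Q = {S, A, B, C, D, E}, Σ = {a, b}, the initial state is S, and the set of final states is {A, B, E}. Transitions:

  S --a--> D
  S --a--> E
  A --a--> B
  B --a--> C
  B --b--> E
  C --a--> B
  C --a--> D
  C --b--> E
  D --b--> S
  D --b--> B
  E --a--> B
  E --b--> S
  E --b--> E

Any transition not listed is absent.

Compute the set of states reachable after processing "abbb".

{S, E}

Start in {S}.
Read 'a': {S} → {D, E}.
Read 'b': {D, E} → {S, B, E}.
Read 'b': {S, B, E} → {S, E}.
Read 'b': {S, E} → {S, E}.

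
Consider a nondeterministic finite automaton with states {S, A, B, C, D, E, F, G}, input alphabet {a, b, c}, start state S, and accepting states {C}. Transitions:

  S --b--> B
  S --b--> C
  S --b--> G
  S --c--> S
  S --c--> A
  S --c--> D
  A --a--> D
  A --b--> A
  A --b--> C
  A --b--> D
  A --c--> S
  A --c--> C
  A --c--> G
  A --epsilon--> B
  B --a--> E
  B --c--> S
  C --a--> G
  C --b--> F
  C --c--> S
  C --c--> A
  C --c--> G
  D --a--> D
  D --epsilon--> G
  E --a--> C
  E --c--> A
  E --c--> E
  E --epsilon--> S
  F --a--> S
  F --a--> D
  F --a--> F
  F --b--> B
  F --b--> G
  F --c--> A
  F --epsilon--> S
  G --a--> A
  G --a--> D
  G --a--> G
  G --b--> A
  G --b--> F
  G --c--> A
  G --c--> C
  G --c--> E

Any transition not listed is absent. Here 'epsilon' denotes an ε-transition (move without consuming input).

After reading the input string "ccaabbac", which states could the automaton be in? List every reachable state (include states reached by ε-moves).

{S, A, B, C, D, E, G}

Start in {S}.
Read 'c': S→{S, A, D}; union {S, A, D}; ε-closure = {S, A, B, D, G}.
Read 'c': S→{S, A, D}, A→{S, C, G}, B→{S}, D→∅, G→{A, C, E}; union {S, A, C, D, E, G}; ε-closure = {S, A, B, C, D, E, G}.
Read 'a': S→∅, A→{D}, B→{E}, C→{G}, D→{D}, E→{C}, G→{A, D, G}; union {A, C, D, E, G}; ε-closure = {S, A, B, C, D, E, G}.
Read 'a': S→∅, A→{D}, B→{E}, C→{G}, D→{D}, E→{C}, G→{A, D, G}; union {A, C, D, E, G}; ε-closure = {S, A, B, C, D, E, G}.
Read 'b': S→{B, C, G}, A→{A, C, D}, B→∅, C→{F}, D→∅, E→∅, G→{A, F}; union {A, B, C, D, F, G}; ε-closure = {S, A, B, C, D, F, G}.
Read 'b': S→{B, C, G}, A→{A, C, D}, B→∅, C→{F}, D→∅, F→{B, G}, G→{A, F}; union {A, B, C, D, F, G}; ε-closure = {S, A, B, C, D, F, G}.
Read 'a': S→∅, A→{D}, B→{E}, C→{G}, D→{D}, F→{S, D, F}, G→{A, D, G}; union {S, A, D, E, F, G}; ε-closure = {S, A, B, D, E, F, G}.
Read 'c': S→{S, A, D}, A→{S, C, G}, B→{S}, D→∅, E→{A, E}, F→{A}, G→{A, C, E}; union {S, A, C, D, E, G}; ε-closure = {S, A, B, C, D, E, G}.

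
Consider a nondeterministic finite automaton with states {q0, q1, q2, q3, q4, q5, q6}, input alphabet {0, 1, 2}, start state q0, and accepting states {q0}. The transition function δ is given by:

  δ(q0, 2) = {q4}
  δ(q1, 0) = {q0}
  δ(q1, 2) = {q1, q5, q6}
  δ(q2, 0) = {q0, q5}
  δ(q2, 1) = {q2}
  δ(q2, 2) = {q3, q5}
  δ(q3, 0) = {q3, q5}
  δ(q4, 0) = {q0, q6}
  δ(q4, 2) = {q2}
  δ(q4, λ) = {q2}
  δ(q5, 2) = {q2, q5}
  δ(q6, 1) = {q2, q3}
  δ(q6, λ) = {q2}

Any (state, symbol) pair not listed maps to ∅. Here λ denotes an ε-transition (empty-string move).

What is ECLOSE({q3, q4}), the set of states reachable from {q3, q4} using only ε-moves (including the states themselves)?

{q2, q3, q4}

Begin with {q3, q4}.
ε-move q4 → q2; add q2.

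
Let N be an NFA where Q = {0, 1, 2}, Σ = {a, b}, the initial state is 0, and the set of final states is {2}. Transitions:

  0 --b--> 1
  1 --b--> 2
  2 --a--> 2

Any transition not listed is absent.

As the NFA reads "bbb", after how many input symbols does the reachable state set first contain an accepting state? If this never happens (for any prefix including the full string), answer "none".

2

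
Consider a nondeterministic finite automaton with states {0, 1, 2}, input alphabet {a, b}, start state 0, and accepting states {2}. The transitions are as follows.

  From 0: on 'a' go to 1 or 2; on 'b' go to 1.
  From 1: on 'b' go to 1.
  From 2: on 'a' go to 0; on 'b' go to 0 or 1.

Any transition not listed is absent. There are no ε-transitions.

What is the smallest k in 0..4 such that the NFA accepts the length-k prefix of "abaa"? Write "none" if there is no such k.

Start in {0}.
Read 'a': {0} → {1, 2}.
None of the earlier sets intersect F, but {1, 2} does.

1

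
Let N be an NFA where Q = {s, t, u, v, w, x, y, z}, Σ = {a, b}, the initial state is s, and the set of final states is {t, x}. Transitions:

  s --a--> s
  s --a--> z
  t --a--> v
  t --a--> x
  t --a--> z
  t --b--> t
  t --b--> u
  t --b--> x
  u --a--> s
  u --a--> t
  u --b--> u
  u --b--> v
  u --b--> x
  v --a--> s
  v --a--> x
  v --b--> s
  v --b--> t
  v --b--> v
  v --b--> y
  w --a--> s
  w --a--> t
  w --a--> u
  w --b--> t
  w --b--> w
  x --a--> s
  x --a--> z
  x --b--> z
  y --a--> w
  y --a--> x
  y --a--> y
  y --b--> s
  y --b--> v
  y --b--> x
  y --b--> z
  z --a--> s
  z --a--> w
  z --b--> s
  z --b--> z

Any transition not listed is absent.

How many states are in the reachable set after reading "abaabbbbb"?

8

Start in {s}.
Read 'a': {s} → {s, z}.
Read 'b': {s, z} → {s, z}.
Read 'a': {s, z} → {s, w, z}.
Read 'a': {s, w, z} → {s, t, u, w, z}.
Read 'b': {s, t, u, w, z} → {s, t, u, v, w, x, z}.
Read 'b': {s, t, u, v, w, x, z} → {s, t, u, v, w, x, y, z}.
Read 'b': {s, t, u, v, w, x, y, z} → {s, t, u, v, w, x, y, z}.
Read 'b': {s, t, u, v, w, x, y, z} → {s, t, u, v, w, x, y, z}.
Read 'b': {s, t, u, v, w, x, y, z} → {s, t, u, v, w, x, y, z}.
That set has 8 states.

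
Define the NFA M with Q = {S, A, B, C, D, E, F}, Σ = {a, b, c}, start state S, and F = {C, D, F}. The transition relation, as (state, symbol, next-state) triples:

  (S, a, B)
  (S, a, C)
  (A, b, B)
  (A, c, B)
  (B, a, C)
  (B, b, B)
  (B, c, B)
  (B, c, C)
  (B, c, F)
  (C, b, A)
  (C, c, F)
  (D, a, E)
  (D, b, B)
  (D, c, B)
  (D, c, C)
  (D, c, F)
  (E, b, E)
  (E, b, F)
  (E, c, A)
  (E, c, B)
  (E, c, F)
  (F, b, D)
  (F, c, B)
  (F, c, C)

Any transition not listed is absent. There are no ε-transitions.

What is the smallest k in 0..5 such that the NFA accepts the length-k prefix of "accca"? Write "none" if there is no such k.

1

Start in {S}.
Read 'a': S→{B, C}; now {B, C}.
None of the earlier sets intersect F, but {B, C} does.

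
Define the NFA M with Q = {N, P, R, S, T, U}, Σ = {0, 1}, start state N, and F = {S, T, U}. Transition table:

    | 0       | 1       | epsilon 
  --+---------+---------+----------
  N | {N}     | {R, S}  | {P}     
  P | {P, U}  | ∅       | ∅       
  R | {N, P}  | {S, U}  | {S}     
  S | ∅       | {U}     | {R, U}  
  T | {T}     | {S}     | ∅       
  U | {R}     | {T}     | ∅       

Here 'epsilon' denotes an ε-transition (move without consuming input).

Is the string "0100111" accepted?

Yes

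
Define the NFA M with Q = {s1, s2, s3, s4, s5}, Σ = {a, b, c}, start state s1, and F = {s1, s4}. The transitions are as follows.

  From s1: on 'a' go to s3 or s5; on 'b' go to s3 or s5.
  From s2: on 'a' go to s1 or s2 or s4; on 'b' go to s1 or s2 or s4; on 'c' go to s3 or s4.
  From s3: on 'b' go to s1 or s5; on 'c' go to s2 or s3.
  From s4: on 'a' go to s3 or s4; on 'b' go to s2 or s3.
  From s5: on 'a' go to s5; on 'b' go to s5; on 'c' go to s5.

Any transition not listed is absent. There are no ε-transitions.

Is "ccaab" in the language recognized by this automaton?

No

Start in {s1}.
Read 'c': s1→∅; now ∅.
The set is empty and remains empty for the remaining 4 symbols.
The final set ∅ contains no accepting state.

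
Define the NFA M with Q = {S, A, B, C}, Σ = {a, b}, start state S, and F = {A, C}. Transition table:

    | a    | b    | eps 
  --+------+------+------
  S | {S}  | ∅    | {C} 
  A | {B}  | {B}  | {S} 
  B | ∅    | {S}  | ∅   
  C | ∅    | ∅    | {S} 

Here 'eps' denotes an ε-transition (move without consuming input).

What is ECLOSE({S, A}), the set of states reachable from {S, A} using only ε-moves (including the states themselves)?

{S, A, C}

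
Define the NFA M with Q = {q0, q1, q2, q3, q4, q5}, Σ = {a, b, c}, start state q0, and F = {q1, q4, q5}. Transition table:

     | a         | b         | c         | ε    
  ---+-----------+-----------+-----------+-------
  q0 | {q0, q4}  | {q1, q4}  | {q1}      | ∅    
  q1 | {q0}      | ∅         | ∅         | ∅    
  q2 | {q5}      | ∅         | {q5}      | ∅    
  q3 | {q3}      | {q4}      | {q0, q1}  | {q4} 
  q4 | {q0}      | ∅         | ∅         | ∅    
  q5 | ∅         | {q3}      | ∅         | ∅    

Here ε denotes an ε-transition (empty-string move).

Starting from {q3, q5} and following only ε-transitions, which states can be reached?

{q3, q4, q5}

Begin with {q3, q5}.
ε-move q3 → q4; add q4.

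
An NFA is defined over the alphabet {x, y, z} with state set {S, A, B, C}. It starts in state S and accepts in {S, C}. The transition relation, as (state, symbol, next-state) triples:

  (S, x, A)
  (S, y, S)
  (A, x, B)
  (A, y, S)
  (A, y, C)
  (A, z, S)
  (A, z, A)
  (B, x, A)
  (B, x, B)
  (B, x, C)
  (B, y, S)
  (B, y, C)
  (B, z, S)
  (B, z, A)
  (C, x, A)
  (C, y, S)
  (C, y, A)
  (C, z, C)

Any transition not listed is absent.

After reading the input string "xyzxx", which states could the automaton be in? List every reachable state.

Start in {S}.
Read 'x': {S} → {A}.
Read 'y': {A} → {S, C}.
Read 'z': {S, C} → {C}.
Read 'x': {C} → {A}.
Read 'x': {A} → {B}.

{B}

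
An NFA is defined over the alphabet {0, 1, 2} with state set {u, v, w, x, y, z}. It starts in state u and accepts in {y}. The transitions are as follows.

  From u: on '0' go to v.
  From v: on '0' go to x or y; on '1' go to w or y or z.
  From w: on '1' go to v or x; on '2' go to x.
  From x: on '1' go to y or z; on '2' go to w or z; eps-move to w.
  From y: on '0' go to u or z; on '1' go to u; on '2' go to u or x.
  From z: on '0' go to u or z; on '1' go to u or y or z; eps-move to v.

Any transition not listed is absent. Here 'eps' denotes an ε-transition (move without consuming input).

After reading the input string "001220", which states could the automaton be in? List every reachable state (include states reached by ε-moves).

{u, v, w, x, y, z}

Start in {u}.
Read '0': {u} → {v}.
Read '0': {v} → {w, x, y}.
Read '1': {w, x, y} → {u, v, w, x, y, z}.
Read '2': {u, v, w, x, y, z} → {u, v, w, x, z}.
Read '2': {u, v, w, x, z} → {v, w, x, z}.
Read '0': {v, w, x, z} → {u, v, w, x, y, z}.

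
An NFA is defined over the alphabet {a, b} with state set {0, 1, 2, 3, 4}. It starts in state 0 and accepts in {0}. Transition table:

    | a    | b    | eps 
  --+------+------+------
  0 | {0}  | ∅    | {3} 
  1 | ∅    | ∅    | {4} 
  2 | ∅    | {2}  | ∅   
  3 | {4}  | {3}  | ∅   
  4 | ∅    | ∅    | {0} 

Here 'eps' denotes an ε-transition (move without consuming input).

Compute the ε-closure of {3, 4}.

Begin with {3, 4}.
ε-move 4 → 0; add 0.

{0, 3, 4}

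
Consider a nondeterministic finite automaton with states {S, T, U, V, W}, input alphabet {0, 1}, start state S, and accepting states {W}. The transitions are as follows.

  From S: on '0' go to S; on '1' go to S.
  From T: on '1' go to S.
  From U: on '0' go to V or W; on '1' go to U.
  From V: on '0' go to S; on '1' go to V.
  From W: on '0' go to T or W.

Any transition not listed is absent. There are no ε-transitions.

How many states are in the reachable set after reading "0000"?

1

Start in {S}.
Read '0': {S} → {S}.
Read '0': {S} → {S}.
Read '0': {S} → {S}.
Read '0': {S} → {S}.
That set has 1 state.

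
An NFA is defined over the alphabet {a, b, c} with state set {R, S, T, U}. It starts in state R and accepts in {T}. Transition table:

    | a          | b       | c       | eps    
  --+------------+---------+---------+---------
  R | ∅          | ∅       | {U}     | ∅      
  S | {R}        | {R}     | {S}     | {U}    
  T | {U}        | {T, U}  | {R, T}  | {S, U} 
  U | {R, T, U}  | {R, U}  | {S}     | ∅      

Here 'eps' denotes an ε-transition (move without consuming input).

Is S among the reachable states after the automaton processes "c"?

No

Start in {R}.
Read 'c': R→{U}; now {U}.
State S is not in {U}.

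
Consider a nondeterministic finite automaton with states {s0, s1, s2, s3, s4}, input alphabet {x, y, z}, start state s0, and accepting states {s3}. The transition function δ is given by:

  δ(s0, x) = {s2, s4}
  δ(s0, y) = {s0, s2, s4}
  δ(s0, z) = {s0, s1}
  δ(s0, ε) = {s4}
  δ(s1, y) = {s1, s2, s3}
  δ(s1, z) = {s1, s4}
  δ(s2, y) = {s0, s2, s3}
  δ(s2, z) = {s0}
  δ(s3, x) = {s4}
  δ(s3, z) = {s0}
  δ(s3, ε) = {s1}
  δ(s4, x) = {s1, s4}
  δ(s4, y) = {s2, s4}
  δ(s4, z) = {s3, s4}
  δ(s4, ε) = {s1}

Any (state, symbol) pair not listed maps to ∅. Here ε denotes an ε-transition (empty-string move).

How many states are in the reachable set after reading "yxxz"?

3

Start: ε-closure({s0}) = {s0, s1, s4}.
Read 'y': s0→{s0, s2, s4}, s1→{s1, s2, s3}, s4→{s2, s4}; now {s0, s1, s2, s3, s4}.
Read 'x': s0→{s2, s4}, s1→∅, s2→∅, s3→{s4}, s4→{s1, s4}; now {s1, s2, s4}.
Read 'x': s1→∅, s2→∅, s4→{s1, s4}; now {s1, s4}.
Read 'z': s1→{s1, s4}, s4→{s3, s4}; now {s1, s3, s4}.
That set has 3 states.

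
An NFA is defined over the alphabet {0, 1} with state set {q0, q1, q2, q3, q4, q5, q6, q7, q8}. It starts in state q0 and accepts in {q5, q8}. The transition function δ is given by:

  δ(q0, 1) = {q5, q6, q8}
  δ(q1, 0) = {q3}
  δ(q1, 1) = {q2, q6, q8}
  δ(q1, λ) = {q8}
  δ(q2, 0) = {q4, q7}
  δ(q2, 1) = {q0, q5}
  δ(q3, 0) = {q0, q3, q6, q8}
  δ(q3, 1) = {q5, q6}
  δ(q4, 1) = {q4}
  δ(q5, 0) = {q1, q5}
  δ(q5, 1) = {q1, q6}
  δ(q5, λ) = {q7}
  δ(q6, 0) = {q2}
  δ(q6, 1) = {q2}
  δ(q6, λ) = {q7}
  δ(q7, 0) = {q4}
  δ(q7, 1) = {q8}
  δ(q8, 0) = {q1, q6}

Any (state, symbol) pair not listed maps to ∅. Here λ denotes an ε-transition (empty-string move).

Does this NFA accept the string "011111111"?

Start in {q0}.
Read '0': q0→∅; now ∅.
The set is empty and remains empty for the remaining 8 symbols.
The final set ∅ contains no accepting state.

No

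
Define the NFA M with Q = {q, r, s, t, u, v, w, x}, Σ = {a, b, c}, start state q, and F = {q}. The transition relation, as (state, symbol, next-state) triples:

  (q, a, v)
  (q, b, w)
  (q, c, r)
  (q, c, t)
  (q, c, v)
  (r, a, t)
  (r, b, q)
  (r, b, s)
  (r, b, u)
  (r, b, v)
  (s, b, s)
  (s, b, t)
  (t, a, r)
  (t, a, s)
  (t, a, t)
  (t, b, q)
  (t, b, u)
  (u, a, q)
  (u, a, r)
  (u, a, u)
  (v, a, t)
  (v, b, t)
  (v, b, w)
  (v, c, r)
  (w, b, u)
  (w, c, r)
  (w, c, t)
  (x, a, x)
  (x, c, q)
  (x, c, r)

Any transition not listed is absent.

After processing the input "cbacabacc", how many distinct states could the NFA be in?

Start in {q}.
Read 'c': {q} → {r, t, v}.
Read 'b': {r, t, v} → {q, s, t, u, v, w}.
Read 'a': {q, s, t, u, v, w} → {q, r, s, t, u, v}.
Read 'c': {q, r, s, t, u, v} → {r, t, v}.
Read 'a': {r, t, v} → {r, s, t}.
Read 'b': {r, s, t} → {q, s, t, u, v}.
Read 'a': {q, s, t, u, v} → {q, r, s, t, u, v}.
Read 'c': {q, r, s, t, u, v} → {r, t, v}.
Read 'c': {r, t, v} → {r}.
That set has 1 state.

1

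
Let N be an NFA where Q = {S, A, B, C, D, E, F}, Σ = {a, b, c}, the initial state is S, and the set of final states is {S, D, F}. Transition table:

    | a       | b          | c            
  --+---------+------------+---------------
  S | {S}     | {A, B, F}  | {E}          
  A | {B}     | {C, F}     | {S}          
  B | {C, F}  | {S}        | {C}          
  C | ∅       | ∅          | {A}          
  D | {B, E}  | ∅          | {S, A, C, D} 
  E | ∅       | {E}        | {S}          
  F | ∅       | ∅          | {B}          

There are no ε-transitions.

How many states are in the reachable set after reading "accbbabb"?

Start in {S}.
Read 'a': {S} → {S}.
Read 'c': {S} → {E}.
Read 'c': {E} → {S}.
Read 'b': {S} → {A, B, F}.
Read 'b': {A, B, F} → {S, C, F}.
Read 'a': {S, C, F} → {S}.
Read 'b': {S} → {A, B, F}.
Read 'b': {A, B, F} → {S, C, F}.
That set has 3 states.

3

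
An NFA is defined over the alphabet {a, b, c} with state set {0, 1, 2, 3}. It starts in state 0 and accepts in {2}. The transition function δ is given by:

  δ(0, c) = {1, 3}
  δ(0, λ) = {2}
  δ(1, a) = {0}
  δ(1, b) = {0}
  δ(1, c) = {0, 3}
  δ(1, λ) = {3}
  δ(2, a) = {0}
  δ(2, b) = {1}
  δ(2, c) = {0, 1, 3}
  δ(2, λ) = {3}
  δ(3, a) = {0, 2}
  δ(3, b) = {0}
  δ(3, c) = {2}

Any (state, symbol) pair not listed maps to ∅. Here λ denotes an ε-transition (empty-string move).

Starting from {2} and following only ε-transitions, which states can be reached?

Begin with {2}.
ε-move 2 → 3; add 3.

{2, 3}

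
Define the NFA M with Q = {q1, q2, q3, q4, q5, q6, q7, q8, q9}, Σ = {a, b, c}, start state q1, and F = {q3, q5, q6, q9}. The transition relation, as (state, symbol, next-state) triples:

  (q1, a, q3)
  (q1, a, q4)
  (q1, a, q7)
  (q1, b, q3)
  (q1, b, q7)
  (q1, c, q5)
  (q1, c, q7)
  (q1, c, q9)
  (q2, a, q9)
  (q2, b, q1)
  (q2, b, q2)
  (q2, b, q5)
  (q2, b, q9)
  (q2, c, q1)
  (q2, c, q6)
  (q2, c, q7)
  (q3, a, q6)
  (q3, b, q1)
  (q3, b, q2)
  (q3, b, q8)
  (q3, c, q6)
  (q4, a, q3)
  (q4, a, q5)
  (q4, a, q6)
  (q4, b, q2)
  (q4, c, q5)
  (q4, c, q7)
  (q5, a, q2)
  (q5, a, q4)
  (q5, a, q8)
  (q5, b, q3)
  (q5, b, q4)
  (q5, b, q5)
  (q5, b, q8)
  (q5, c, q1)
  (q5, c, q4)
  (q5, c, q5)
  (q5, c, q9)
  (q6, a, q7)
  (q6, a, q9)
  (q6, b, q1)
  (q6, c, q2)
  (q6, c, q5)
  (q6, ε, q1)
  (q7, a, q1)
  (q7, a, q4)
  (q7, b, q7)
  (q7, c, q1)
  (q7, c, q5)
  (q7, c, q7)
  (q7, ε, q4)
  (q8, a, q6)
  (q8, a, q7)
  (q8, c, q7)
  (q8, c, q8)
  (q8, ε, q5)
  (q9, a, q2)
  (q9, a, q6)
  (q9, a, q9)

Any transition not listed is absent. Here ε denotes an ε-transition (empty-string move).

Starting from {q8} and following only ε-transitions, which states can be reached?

{q5, q8}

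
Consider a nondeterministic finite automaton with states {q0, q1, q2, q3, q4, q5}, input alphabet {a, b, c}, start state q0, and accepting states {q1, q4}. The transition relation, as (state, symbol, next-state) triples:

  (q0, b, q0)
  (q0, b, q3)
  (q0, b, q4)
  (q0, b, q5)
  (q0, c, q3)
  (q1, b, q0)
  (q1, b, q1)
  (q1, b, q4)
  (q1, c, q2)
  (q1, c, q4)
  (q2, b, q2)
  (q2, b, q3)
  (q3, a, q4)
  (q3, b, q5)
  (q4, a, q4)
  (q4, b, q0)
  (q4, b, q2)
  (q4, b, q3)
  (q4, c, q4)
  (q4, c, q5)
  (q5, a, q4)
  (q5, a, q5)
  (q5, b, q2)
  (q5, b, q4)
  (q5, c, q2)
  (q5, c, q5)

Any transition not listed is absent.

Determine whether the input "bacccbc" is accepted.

Yes

Start in {q0}.
Read 'b': {q0} → {q0, q3, q4, q5}.
Read 'a': {q0, q3, q4, q5} → {q4, q5}.
Read 'c': {q4, q5} → {q2, q4, q5}.
Read 'c': {q2, q4, q5} → {q2, q4, q5}.
Read 'c': {q2, q4, q5} → {q2, q4, q5}.
Read 'b': {q2, q4, q5} → {q0, q2, q3, q4}.
Read 'c': {q0, q2, q3, q4} → {q3, q4, q5}.
The final set {q3, q4, q5} contains the accepting state q4.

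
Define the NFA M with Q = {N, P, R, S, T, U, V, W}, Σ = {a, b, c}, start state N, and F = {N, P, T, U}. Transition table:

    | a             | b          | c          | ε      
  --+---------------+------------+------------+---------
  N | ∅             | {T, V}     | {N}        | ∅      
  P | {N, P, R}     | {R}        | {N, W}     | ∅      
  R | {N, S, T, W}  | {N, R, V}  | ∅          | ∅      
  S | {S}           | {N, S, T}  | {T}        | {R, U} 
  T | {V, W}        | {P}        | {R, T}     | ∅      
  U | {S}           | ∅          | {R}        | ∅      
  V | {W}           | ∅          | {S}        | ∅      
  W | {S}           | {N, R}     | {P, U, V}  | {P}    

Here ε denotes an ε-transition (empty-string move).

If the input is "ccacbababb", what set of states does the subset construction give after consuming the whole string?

∅

Start in {N}.
Read 'c': N→{N}; now {N}.
Read 'c': N→{N}; now {N}.
Read 'a': N→∅; now ∅.
The set is empty and remains empty for the remaining 7 symbols.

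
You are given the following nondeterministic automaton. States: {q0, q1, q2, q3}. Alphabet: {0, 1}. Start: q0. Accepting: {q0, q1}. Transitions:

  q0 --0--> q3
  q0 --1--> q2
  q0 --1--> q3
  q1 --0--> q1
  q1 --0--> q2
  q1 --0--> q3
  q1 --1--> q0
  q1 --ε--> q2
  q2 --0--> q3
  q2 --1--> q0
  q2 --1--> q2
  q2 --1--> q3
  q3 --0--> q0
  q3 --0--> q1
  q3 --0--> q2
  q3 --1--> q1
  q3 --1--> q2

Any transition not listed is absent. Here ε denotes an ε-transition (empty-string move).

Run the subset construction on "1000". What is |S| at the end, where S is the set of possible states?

4

Start in {q0}.
Read '1': q0→{q2, q3}; now {q2, q3}.
Read '0': q2→{q3}, q3→{q0, q1, q2}; now {q0, q1, q2, q3}.
Read '0': q0→{q3}, q1→{q1, q2, q3}, q2→{q3}, q3→{q0, q1, q2}; now {q0, q1, q2, q3}.
Read '0': q0→{q3}, q1→{q1, q2, q3}, q2→{q3}, q3→{q0, q1, q2}; now {q0, q1, q2, q3}.
That set has 4 states.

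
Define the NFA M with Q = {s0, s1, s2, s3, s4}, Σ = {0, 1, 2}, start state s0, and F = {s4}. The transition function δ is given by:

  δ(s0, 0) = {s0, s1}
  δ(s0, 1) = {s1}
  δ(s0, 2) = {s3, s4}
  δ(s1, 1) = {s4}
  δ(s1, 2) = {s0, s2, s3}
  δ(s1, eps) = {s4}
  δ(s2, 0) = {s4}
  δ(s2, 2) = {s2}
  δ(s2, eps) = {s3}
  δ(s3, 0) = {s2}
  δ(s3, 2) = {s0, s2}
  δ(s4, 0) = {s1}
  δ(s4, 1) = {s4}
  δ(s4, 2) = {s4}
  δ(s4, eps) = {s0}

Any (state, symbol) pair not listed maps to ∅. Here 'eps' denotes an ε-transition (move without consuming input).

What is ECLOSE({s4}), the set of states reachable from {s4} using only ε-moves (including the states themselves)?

{s0, s4}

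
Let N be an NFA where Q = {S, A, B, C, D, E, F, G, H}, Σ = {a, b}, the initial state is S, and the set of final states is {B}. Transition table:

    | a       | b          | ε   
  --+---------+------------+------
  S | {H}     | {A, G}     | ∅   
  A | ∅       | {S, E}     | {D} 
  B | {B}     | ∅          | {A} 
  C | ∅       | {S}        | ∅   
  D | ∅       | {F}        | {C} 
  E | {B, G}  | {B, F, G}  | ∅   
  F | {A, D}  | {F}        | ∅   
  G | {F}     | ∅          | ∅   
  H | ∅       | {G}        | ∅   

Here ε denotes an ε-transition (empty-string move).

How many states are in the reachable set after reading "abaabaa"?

5

Start in {S}.
Read 'a': {S} → {H}.
Read 'b': {H} → {G}.
Read 'a': {G} → {F}.
Read 'a': {F} → {A, C, D}.
Read 'b': {A, C, D} → {S, E, F}.
Read 'a': {S, E, F} → {A, B, C, D, G, H}.
Read 'a': {A, B, C, D, G, H} → {A, B, C, D, F}.
That set has 5 states.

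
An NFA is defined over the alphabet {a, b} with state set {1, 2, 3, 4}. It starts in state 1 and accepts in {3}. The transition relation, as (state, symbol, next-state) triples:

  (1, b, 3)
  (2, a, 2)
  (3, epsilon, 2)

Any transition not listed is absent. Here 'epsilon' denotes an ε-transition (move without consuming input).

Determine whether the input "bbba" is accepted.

Start in {1}.
Read 'b': {1} → {2, 3}.
Read 'b': {2, 3} → ∅.
The set is empty and remains empty for the remaining 2 symbols.
The final set ∅ contains no accepting state.

No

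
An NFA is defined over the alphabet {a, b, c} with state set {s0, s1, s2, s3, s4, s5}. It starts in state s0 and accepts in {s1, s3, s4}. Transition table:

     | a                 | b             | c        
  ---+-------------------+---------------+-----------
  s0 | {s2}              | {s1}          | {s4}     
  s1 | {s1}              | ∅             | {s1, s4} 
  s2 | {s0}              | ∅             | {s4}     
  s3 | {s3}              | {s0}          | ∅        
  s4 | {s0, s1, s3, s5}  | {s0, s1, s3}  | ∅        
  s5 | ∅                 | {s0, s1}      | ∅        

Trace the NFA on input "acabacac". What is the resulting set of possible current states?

Start in {s0}.
Read 'a': s0→{s2}; now {s2}.
Read 'c': s2→{s4}; now {s4}.
Read 'a': s4→{s0, s1, s3, s5}; now {s0, s1, s3, s5}.
Read 'b': s0→{s1}, s1→∅, s3→{s0}, s5→{s0, s1}; now {s0, s1}.
Read 'a': s0→{s2}, s1→{s1}; now {s1, s2}.
Read 'c': s1→{s1, s4}, s2→{s4}; now {s1, s4}.
Read 'a': s1→{s1}, s4→{s0, s1, s3, s5}; now {s0, s1, s3, s5}.
Read 'c': s0→{s4}, s1→{s1, s4}, s3→∅, s5→∅; now {s1, s4}.

{s1, s4}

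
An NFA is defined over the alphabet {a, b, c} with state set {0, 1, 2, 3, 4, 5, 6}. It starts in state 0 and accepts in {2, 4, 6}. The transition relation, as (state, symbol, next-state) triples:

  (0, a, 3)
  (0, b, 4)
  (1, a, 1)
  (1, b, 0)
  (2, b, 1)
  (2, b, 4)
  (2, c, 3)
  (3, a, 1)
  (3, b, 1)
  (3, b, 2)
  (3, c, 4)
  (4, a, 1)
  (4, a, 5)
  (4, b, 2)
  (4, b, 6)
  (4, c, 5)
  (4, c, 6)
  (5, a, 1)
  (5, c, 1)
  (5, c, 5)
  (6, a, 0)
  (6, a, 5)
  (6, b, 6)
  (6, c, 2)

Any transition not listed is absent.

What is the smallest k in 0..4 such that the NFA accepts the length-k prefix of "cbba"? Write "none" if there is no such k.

Start in {0}.
Read 'c': 0→∅; now ∅.
The set is empty and remains empty for the remaining 3 symbols.
No reachable set along the way intersects F.

none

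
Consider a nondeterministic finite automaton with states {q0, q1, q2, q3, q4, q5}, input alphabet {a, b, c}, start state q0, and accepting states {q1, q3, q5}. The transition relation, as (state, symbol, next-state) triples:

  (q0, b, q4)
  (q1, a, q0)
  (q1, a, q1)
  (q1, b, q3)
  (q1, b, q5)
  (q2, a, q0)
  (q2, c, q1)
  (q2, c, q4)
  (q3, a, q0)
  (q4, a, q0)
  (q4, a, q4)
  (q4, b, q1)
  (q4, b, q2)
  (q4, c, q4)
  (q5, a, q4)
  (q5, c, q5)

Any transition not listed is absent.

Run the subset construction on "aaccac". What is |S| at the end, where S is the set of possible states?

Start in {q0}.
Read 'a': {q0} → ∅.
The set is empty and remains empty for the remaining 5 symbols.
That set has 0 states.

0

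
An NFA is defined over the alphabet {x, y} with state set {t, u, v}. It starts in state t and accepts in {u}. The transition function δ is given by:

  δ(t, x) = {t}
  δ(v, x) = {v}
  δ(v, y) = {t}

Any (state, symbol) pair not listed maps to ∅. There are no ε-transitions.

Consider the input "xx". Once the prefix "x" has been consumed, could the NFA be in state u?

Start in {t}.
Read 'x': {t} → {t}.
State u is not in {t}.

No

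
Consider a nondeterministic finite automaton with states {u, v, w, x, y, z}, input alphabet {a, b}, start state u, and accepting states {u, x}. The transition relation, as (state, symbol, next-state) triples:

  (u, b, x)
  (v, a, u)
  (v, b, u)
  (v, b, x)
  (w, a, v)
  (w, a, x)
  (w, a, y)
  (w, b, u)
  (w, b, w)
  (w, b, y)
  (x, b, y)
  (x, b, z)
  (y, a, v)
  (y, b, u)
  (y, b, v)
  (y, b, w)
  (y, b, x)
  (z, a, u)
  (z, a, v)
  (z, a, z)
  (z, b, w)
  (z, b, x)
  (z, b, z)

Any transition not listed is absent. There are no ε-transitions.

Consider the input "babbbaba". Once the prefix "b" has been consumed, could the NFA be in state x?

Start in {u}.
Read 'b': u→{x}; now {x}.
State x is in {x}.

Yes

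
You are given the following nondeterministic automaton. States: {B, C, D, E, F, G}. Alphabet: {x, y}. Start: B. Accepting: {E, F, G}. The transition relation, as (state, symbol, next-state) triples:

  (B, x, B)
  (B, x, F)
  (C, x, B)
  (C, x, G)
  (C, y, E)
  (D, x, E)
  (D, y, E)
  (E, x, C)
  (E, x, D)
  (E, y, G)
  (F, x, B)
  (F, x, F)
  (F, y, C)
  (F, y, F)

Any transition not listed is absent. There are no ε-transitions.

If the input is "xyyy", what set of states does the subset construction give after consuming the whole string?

Start in {B}.
Read 'x': {B} → {B, F}.
Read 'y': {B, F} → {C, F}.
Read 'y': {C, F} → {C, E, F}.
Read 'y': {C, E, F} → {C, E, F, G}.

{C, E, F, G}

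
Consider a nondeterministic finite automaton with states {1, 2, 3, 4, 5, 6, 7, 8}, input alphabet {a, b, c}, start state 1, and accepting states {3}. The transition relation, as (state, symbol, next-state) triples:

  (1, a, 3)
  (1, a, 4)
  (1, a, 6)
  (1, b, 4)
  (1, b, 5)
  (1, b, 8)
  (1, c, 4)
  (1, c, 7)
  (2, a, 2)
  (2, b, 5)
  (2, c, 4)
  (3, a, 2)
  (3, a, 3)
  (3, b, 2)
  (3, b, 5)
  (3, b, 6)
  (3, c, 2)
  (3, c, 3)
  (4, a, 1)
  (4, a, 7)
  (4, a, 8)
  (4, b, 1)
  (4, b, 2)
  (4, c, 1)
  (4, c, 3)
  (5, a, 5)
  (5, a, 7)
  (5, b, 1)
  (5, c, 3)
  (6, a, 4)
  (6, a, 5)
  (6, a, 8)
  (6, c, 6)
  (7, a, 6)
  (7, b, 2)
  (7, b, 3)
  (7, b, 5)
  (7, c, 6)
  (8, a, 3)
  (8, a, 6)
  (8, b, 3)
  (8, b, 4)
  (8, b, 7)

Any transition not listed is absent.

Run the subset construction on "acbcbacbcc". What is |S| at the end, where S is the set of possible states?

Start in {1}.
Read 'a': {1} → {3, 4, 6}.
Read 'c': {3, 4, 6} → {1, 2, 3, 6}.
Read 'b': {1, 2, 3, 6} → {2, 4, 5, 6, 8}.
Read 'c': {2, 4, 5, 6, 8} → {1, 3, 4, 6}.
Read 'b': {1, 3, 4, 6} → {1, 2, 4, 5, 6, 8}.
Read 'a': {1, 2, 4, 5, 6, 8} → {1, 2, 3, 4, 5, 6, 7, 8}.
Read 'c': {1, 2, 3, 4, 5, 6, 7, 8} → {1, 2, 3, 4, 6, 7}.
Read 'b': {1, 2, 3, 4, 6, 7} → {1, 2, 3, 4, 5, 6, 8}.
Read 'c': {1, 2, 3, 4, 5, 6, 8} → {1, 2, 3, 4, 6, 7}.
Read 'c': {1, 2, 3, 4, 6, 7} → {1, 2, 3, 4, 6, 7}.
That set has 6 states.

6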